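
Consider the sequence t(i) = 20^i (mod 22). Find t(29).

16

We have t(1) = 20, t(2) = 4, t(3) = 14, t(4) = 16, t(5) = 12, t(6) = 20.
Since t(6) = t(1) = 20, the sequence is periodic with period 5.
(29 - 1) mod 5 = 3, so t(29) = t(4) = 16.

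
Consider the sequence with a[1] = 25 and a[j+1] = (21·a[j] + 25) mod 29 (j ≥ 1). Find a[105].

We have a[1] = 25,  a[2] = 28,  a[3] = 4,  a[4] = 22,  a[5] = 23,  a[6] = 15,  a[7] = 21,  a[8] = 2,  a[9] = 9,  a[10] = 11,  a[11] = 24,  a[12] = 7,  a[13] = 27,  a[14] = 12,  a[15] = 16,  a[16] = 13,  a[17] = 8,  a[18] = 19,  a[19] = 18,  a[20] = 26,  a[21] = 20,  a[22] = 10,  a[23] = 3,  a[24] = 1,  a[25] = 17,  a[26] = 5,  a[27] = 14,  a[28] = 0,  a[29] = 25.
Since a[29] = a[1] = 25, the sequence is periodic with period 28.
So a[105] = a[1 + ((105-1) mod 28)] = a[21] = 20.

20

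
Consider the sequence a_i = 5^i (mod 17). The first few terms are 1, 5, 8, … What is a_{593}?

Computing terms: a_0 = 1, a_1 = 5, a_2 = 8, a_3 = 6, a_4 = 13, a_5 = 14, a_6 = 2, a_7 = 10, a_8 = 16, a_9 = 12, a_{10} = 9, a_{11} = 11, a_{12} = 4, a_{13} = 3, a_{14} = 15, a_{15} = 7, a_{16} = 1.
The sequence repeats with period 16.
So a_{593} = a_{0 + ((593-0) mod 16)} = a_1 = 5.

5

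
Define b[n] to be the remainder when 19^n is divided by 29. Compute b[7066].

b[0] = 1,  b[1] = 19,  b[2] = 13,  b[3] = 15,  b[4] = 24,  b[5] = 21,  b[6] = 22,  b[7] = 12,  b[8] = 25,  b[9] = 11,  b[10] = 6,  b[11] = 27,  b[12] = 20,  b[13] = 3,  b[14] = 28,  b[15] = 10,  b[16] = 16,  b[17] = 14,  b[18] = 5,  b[19] = 8,  b[20] = 7,  b[21] = 17,  b[22] = 4,  b[23] = 18,  b[24] = 23,  b[25] = 2,  b[26] = 9,  b[27] = 26,  b[28] = 1.
The sequence repeats with period 28.
(7066 - 0) mod 28 = 10, so b[7066] = b[10] = 6.

6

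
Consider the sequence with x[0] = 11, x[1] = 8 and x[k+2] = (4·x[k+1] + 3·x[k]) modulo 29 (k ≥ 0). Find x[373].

We have x[0] = 11,  x[1] = 8,  x[2] = 7,  x[3] = 23,  x[4] = 26,  x[5] = 28,  x[6] = 16,  x[7] = 3,  x[8] = 2,  x[9] = 17,  x[10] = 16,  x[11] = 28,  x[12] = 15,  x[13] = 28,  x[14] = 12,  x[15] = 16,  x[16] = 13,  x[17] = 13,  x[18] = 4,  x[19] = 26,  x[20] = 0,  x[21] = 20,  x[22] = 22,  x[23] = 3,  x[24] = 20,  x[25] = 2,  x[26] = 10,  x[27] = 17,  x[28] = 11,  x[29] = 8.
The sequence repeats with period 28.
So x[373] = x[0 + ((373-0) mod 28)] = x[9] = 17.

17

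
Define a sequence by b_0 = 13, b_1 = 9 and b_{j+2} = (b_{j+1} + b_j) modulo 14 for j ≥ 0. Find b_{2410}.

Computing terms: b_0 = 13; b_1 = 9; b_2 = 8; b_3 = 3; b_4 = 11; b_5 = 0; b_6 = 11; b_7 = 11; b_8 = 8; b_9 = 5; b_{10} = 13; b_{11} = 4; b_{12} = 3; b_{13} = 7; b_{14} = 10; b_{15} = 3; b_{16} = 13; b_{17} = 2; b_{18} = 1; b_{19} = 3; b_{20} = 4; b_{21} = 7; b_{22} = 11; b_{23} = 4; b_{24} = 1; b_{25} = 5; b_{26} = 6; b_{27} = 11; b_{28} = 3; b_{29} = 0; b_{30} = 3; b_{31} = 3; b_{32} = 6; b_{33} = 9; b_{34} = 1; b_{35} = 10; b_{36} = 11; b_{37} = 7; b_{38} = 4; b_{39} = 11; b_{40} = 1; b_{41} = 12; b_{42} = 13; b_{43} = 11; b_{44} = 10; b_{45} = 7; b_{46} = 3; b_{47} = 10; b_{48} = 13; b_{49} = 9.
Since (b_{48}, b_{49}) = (b_0, b_1) = (13, 9) (two consecutive terms determine the rest), the sequence is periodic with period 48.
(2410 - 0) mod 48 = 10, so b_{2410} = b_{10} = 13.

13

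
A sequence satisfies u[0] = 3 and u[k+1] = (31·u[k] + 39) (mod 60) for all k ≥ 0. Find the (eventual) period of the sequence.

10

u[0] = 3,  u[1] = 12,  u[2] = 51,  u[3] = 0,  u[4] = 39,  u[5] = 48,  u[6] = 27,  u[7] = 36,  u[8] = 15,  u[9] = 24,  u[10] = 3.
The sequence repeats with period 10.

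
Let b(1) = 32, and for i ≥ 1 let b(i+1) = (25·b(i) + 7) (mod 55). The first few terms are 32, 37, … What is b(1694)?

42

Listing terms: b(1) = 32; b(2) = 37; b(3) = 52; b(4) = 42; b(5) = 12; b(6) = 32.
Since b(6) = b(1) = 32, the sequence is periodic with period 5.
(1694 - 1) mod 5 = 3, so b(1694) = b(4) = 42.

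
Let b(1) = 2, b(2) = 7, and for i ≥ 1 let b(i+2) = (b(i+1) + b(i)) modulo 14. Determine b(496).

b(1) = 2,  b(2) = 7,  b(3) = 9,  b(4) = 2,  b(5) = 11,  b(6) = 13,  b(7) = 10,  b(8) = 9,  b(9) = 5,  b(10) = 0,  b(11) = 5,  b(12) = 5,  b(13) = 10,  b(14) = 1,  b(15) = 11,  b(16) = 12,  b(17) = 9,  b(18) = 7,  b(19) = 2,  b(20) = 9,  b(21) = 11,  b(22) = 6,  b(23) = 3,  b(24) = 9,  b(25) = 12,  b(26) = 7,  b(27) = 5,  b(28) = 12,  b(29) = 3,  b(30) = 1,  b(31) = 4,  b(32) = 5,  b(33) = 9,  b(34) = 0,  b(35) = 9,  b(36) = 9,  b(37) = 4,  b(38) = 13,  b(39) = 3,  b(40) = 2,  b(41) = 5,  b(42) = 7,  b(43) = 12,  b(44) = 5,  b(45) = 3,  b(46) = 8,  b(47) = 11,  b(48) = 5,  b(49) = 2,  b(50) = 7.
The sequence repeats with period 48.
So b(496) = b(1 + ((496-1) mod 48)) = b(16) = 12.

12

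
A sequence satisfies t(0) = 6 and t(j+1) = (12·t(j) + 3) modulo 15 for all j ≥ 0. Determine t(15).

9

Listing terms: t(0) = 6; t(1) = 0; t(2) = 3; t(3) = 9; t(4) = 6.
The sequence repeats with period 4.
(15 - 0) mod 4 = 3, so t(15) = t(3) = 9.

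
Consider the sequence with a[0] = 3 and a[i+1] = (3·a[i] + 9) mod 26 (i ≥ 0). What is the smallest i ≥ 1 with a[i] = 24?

We have a[0] = 3, a[1] = 18, a[2] = 11, a[3] = 16, a[4] = 5, a[5] = 24, a[6] = 3.
The sequence repeats with period 6.
The value 24 first appears (with i ≥ 1) at a[5].

5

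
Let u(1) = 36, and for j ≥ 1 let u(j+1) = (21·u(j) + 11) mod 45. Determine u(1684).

44

Listing terms: u(1) = 36, u(2) = 2, u(3) = 8, u(4) = 44, u(5) = 35, u(6) = 26, u(7) = 17, u(8) = 8.
Since u(8) = u(3) = 8, the sequence is eventually periodic: after a pre-period of length 2 it cycles with period 5.
For j ≥ 3, u(j) depends only on (j - 3) mod 5. (1684 - 3) mod 5 = 1, so u(1684) = u(4) = 44.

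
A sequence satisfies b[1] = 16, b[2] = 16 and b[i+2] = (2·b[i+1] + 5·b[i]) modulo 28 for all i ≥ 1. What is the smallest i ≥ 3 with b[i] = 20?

5

Computing terms: b[1] = 16; b[2] = 16; b[3] = 0; b[4] = 24; b[5] = 20; b[6] = 20; b[7] = 0; b[8] = 16; b[9] = 4; b[10] = 4; b[11] = 0; b[12] = 20; b[13] = 12; b[14] = 12; b[15] = 0; b[16] = 4; b[17] = 8; b[18] = 8; b[19] = 0; b[20] = 12; b[21] = 24; b[22] = 24; b[23] = 0; b[24] = 8; b[25] = 16; b[26] = 16.
The sequence repeats with period 24.
The value 20 first appears (with i ≥ 3) at b[5].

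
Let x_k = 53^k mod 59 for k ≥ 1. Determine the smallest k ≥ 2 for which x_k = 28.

22

Computing terms: x_1 = 53, x_2 = 36, x_3 = 20, x_4 = 57, x_5 = 12, x_6 = 46, x_7 = 19, x_8 = 4, x_9 = 35, x_{10} = 26, x_{11} = 21, x_{12} = 51, x_{13} = 48, x_{14} = 7, x_{15} = 17, x_{16} = 16, x_{17} = 22, x_{18} = 45, x_{19} = 25, x_{20} = 27, x_{21} = 15, x_{22} = 28, x_{23} = 9, x_{24} = 5, x_{25} = 29, x_{26} = 3, x_{27} = 41, x_{28} = 49, x_{29} = 1, x_{30} = 53.
Since x_{30} = x_1 = 53, the sequence is periodic with period 29.
The value 28 first appears (with k ≥ 2) at x_{22}.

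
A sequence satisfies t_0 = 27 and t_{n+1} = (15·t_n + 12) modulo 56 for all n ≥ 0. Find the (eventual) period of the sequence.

14

We have t_0 = 27; t_1 = 25; t_2 = 51; t_3 = 49; t_4 = 19; t_5 = 17; t_6 = 43; t_7 = 41; t_8 = 11; t_9 = 9; t_{10} = 35; t_{11} = 33; t_{12} = 3; t_{13} = 1; t_{14} = 27.
Since t_{14} = t_0 = 27, the sequence is periodic with period 14.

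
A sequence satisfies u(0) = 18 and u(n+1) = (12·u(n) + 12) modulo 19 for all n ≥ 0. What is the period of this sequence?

6

We have u(0) = 18,  u(1) = 0,  u(2) = 12,  u(3) = 4,  u(4) = 3,  u(5) = 10,  u(6) = 18.
The sequence repeats with period 6.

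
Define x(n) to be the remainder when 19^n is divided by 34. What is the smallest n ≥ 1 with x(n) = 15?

We have x(0) = 1,  x(1) = 19,  x(2) = 21,  x(3) = 25,  x(4) = 33,  x(5) = 15,  x(6) = 13,  x(7) = 9,  x(8) = 1.
Since x(8) = x(0) = 1, the sequence is periodic with period 8.
The value 15 first appears (with n ≥ 1) at x(5).

5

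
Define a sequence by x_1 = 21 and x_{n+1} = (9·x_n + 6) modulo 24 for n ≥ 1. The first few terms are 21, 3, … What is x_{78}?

3

Computing terms: x_1 = 21,  x_2 = 3,  x_3 = 9,  x_4 = 15,  x_5 = 21.
The sequence repeats with period 4.
(78 - 1) mod 4 = 1, so x_{78} = x_2 = 3.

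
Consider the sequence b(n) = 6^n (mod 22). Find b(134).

Listing terms: b(1) = 6, b(2) = 14, b(3) = 18, b(4) = 20, b(5) = 10, b(6) = 16, b(7) = 8, b(8) = 4, b(9) = 2, b(10) = 12, b(11) = 6.
Since b(11) = b(1) = 6, the sequence is periodic with period 10.
(134 - 1) mod 10 = 3, so b(134) = b(4) = 20.

20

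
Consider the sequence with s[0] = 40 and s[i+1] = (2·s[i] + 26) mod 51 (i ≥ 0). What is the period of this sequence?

We have s[0] = 40,  s[1] = 4,  s[2] = 34,  s[3] = 43,  s[4] = 10,  s[5] = 46,  s[6] = 16,  s[7] = 7,  s[8] = 40.
Since s[8] = s[0] = 40, the sequence is periodic with period 8.

8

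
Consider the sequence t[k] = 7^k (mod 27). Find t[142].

Computing terms: t[0] = 1, t[1] = 7, t[2] = 22, t[3] = 19, t[4] = 25, t[5] = 13, t[6] = 10, t[7] = 16, t[8] = 4, t[9] = 1.
The sequence repeats with period 9.
So t[142] = t[0 + ((142-0) mod 9)] = t[7] = 16.

16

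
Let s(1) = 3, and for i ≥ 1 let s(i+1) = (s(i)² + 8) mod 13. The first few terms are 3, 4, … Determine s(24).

We have s(1) = 3; s(2) = 4; s(3) = 11; s(4) = 12; s(5) = 9; s(6) = 11.
Since s(6) = s(3) = 11, the sequence is eventually periodic: after a pre-period of length 2 it cycles with period 3.
For i ≥ 3, s(i) depends only on (i - 3) mod 3. (24 - 3) mod 3 = 0, so s(24) = s(3) = 11.

11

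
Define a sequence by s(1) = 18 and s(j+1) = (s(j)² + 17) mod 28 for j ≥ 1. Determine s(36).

21

Listing terms: s(1) = 18,  s(2) = 5,  s(3) = 14,  s(4) = 17,  s(5) = 26,  s(6) = 21,  s(7) = 10,  s(8) = 5.
Since s(8) = s(2) = 5, the sequence is eventually periodic: after a pre-period of length 1 it cycles with period 6.
For j ≥ 2, s(j) depends only on (j - 2) mod 6. (36 - 2) mod 6 = 4, so s(36) = s(6) = 21.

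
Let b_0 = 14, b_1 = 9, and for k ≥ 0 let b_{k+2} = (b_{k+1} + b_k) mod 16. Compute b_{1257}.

8

b_0 = 14, b_1 = 9, b_2 = 7, b_3 = 0, b_4 = 7, b_5 = 7, b_6 = 14, b_7 = 5, b_8 = 3, b_9 = 8, b_{10} = 11, b_{11} = 3, b_{12} = 14, b_{13} = 1, b_{14} = 15, b_{15} = 0, b_{16} = 15, b_{17} = 15, b_{18} = 14, b_{19} = 13, b_{20} = 11, b_{21} = 8, b_{22} = 3, b_{23} = 11, b_{24} = 14, b_{25} = 9.
The sequence repeats with period 24.
So b_{1257} = b_{0 + ((1257-0) mod 24)} = b_9 = 8.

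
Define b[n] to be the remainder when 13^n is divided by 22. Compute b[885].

Computing terms: b[1] = 13,  b[2] = 15,  b[3] = 19,  b[4] = 5,  b[5] = 21,  b[6] = 9,  b[7] = 7,  b[8] = 3,  b[9] = 17,  b[10] = 1,  b[11] = 13.
The sequence repeats with period 10.
(885 - 1) mod 10 = 4, so b[885] = b[5] = 21.

21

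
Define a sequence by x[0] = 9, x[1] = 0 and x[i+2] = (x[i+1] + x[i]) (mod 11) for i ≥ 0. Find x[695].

5

We have x[0] = 9; x[1] = 0; x[2] = 9; x[3] = 9; x[4] = 7; x[5] = 5; x[6] = 1; x[7] = 6; x[8] = 7; x[9] = 2; x[10] = 9; x[11] = 0.
Since (x[10], x[11]) = (x[0], x[1]) = (9, 0) (two consecutive terms determine the rest), the sequence is periodic with period 10.
(695 - 0) mod 10 = 5, so x[695] = x[5] = 5.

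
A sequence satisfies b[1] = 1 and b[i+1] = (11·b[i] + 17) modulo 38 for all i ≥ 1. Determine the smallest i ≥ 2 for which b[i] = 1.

b[1] = 1, b[2] = 28, b[3] = 21, b[4] = 20, b[5] = 9, b[6] = 2, b[7] = 1.
The sequence repeats with period 6.
The value 1 next appears (with i ≥ 2) at b[7].

7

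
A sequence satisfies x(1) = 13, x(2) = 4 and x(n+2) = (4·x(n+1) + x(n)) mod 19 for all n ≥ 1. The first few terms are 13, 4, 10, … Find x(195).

Computing terms: x(1) = 13,  x(2) = 4,  x(3) = 10,  x(4) = 6,  x(5) = 15,  x(6) = 9,  x(7) = 13,  x(8) = 4.
The sequence repeats with period 6.
(195 - 1) mod 6 = 2, so x(195) = x(3) = 10.

10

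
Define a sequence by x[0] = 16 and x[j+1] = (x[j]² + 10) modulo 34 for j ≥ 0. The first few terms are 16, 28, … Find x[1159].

28

Computing terms: x[0] = 16; x[1] = 28; x[2] = 12; x[3] = 18; x[4] = 28.
Since x[4] = x[1] = 28, the sequence is eventually periodic: after a pre-period of length 1 it cycles with period 3.
For j ≥ 1, x[j] depends only on (j - 1) mod 3. (1159 - 1) mod 3 = 0, so x[1159] = x[1] = 28.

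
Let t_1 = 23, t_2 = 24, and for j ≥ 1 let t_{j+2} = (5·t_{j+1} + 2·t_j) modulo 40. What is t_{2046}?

6

Listing terms: t_1 = 23,  t_2 = 24,  t_3 = 6,  t_4 = 38,  t_5 = 2,  t_6 = 6,  t_7 = 34,  t_8 = 22,  t_9 = 18,  t_{10} = 14,  t_{11} = 26,  t_{12} = 38,  t_{13} = 2.
Since (t_{12}, t_{13}) = (t_4, t_5) = (38, 2) (two consecutive terms determine the rest), the sequence is eventually periodic: after a pre-period of length 3 it cycles with period 8.
For j ≥ 4, t_j depends only on (j - 4) mod 8. (2046 - 4) mod 8 = 2, so t_{2046} = t_6 = 6.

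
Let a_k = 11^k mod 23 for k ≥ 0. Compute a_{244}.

6

Listing terms: a_0 = 1; a_1 = 11; a_2 = 6; a_3 = 20; a_4 = 13; a_5 = 5; a_6 = 9; a_7 = 7; a_8 = 8; a_9 = 19; a_{10} = 2; a_{11} = 22; a_{12} = 12; a_{13} = 17; a_{14} = 3; a_{15} = 10; a_{16} = 18; a_{17} = 14; a_{18} = 16; a_{19} = 15; a_{20} = 4; a_{21} = 21; a_{22} = 1.
Since a_{22} = a_0 = 1, the sequence is periodic with period 22.
(244 - 0) mod 22 = 2, so a_{244} = a_2 = 6.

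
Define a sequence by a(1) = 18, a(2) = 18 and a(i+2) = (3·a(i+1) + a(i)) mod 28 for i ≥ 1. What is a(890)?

10

Computing terms: a(1) = 18; a(2) = 18; a(3) = 16; a(4) = 10; a(5) = 18; a(6) = 8; a(7) = 14; a(8) = 22; a(9) = 24; a(10) = 10; a(11) = 26; a(12) = 4; a(13) = 10; a(14) = 6; a(15) = 0; a(16) = 6; a(17) = 18; a(18) = 4; a(19) = 2; a(20) = 10; a(21) = 4; a(22) = 22; a(23) = 14; a(24) = 8; a(25) = 10; a(26) = 10; a(27) = 12; a(28) = 18; a(29) = 10; a(30) = 20; a(31) = 14; a(32) = 6; a(33) = 4; a(34) = 18; a(35) = 2; a(36) = 24; a(37) = 18; a(38) = 22; a(39) = 0; a(40) = 22; a(41) = 10; a(42) = 24; a(43) = 26; a(44) = 18; a(45) = 24; a(46) = 6; a(47) = 14; a(48) = 20; a(49) = 18; a(50) = 18.
Since (a(49), a(50)) = (a(1), a(2)) = (18, 18) (two consecutive terms determine the rest), the sequence is periodic with period 48.
So a(890) = a(1 + ((890-1) mod 48)) = a(26) = 10.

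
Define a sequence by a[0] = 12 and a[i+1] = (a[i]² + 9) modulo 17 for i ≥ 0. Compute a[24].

We have a[0] = 12, a[1] = 0, a[2] = 9, a[3] = 5, a[4] = 0.
Since a[4] = a[1] = 0, the sequence is eventually periodic: after a pre-period of length 1 it cycles with period 3.
For i ≥ 1, a[i] depends only on (i - 1) mod 3. (24 - 1) mod 3 = 2, so a[24] = a[3] = 5.

5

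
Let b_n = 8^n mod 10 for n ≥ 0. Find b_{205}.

Listing terms: b_0 = 1; b_1 = 8; b_2 = 4; b_3 = 2; b_4 = 6; b_5 = 8.
Since b_5 = b_1 = 8, the sequence is eventually periodic: after a pre-period of length 1 it cycles with period 4.
For n ≥ 1, b_n depends only on (n - 1) mod 4. (205 - 1) mod 4 = 0, so b_{205} = b_1 = 8.

8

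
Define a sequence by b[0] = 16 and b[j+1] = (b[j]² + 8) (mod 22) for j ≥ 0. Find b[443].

8

b[0] = 16; b[1] = 0; b[2] = 8; b[3] = 6; b[4] = 0.
Since b[4] = b[1] = 0, the sequence is eventually periodic: after a pre-period of length 1 it cycles with period 3.
For j ≥ 1, b[j] depends only on (j - 1) mod 3. (443 - 1) mod 3 = 1, so b[443] = b[2] = 8.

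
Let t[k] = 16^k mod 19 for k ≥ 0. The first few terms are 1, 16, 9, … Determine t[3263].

Listing terms: t[0] = 1,  t[1] = 16,  t[2] = 9,  t[3] = 11,  t[4] = 5,  t[5] = 4,  t[6] = 7,  t[7] = 17,  t[8] = 6,  t[9] = 1.
Since t[9] = t[0] = 1, the sequence is periodic with period 9.
So t[3263] = t[0 + ((3263-0) mod 9)] = t[5] = 4.

4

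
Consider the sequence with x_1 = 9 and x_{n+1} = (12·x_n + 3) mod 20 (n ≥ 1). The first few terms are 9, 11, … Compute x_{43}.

We have x_1 = 9, x_2 = 11, x_3 = 15, x_4 = 3, x_5 = 19, x_6 = 11.
Since x_6 = x_2 = 11, the sequence is eventually periodic: after a pre-period of length 1 it cycles with period 4.
For n ≥ 2, x_n depends only on (n - 2) mod 4. (43 - 2) mod 4 = 1, so x_{43} = x_3 = 15.

15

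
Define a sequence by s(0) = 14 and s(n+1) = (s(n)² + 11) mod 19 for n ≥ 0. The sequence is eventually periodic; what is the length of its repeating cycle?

3

We have s(0) = 14; s(1) = 17; s(2) = 15; s(3) = 8; s(4) = 18; s(5) = 12; s(6) = 3; s(7) = 1; s(8) = 12.
Since s(8) = s(5) = 12, the sequence is eventually periodic: after a pre-period of length 5 it cycles with period 3.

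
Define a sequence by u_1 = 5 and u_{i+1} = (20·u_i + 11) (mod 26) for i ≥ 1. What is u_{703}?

13

u_1 = 5, u_2 = 7, u_3 = 21, u_4 = 15, u_5 = 25, u_6 = 17, u_7 = 13, u_8 = 11, u_9 = 23, u_{10} = 3, u_{11} = 19, u_{12} = 1, u_{13} = 5.
Since u_{13} = u_1 = 5, the sequence is periodic with period 12.
So u_{703} = u_{1 + ((703-1) mod 12)} = u_7 = 13.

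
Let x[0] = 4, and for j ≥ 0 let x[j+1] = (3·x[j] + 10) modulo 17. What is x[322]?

Computing terms: x[0] = 4, x[1] = 5, x[2] = 8, x[3] = 0, x[4] = 10, x[5] = 6, x[6] = 11, x[7] = 9, x[8] = 3, x[9] = 2, x[10] = 16, x[11] = 7, x[12] = 14, x[13] = 1, x[14] = 13, x[15] = 15, x[16] = 4.
Since x[16] = x[0] = 4, the sequence is periodic with period 16.
(322 - 0) mod 16 = 2, so x[322] = x[2] = 8.

8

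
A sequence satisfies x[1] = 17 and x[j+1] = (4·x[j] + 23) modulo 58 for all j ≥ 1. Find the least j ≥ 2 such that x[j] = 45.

8

x[1] = 17, x[2] = 33, x[3] = 39, x[4] = 5, x[5] = 43, x[6] = 21, x[7] = 49, x[8] = 45, x[9] = 29, x[10] = 23, x[11] = 57, x[12] = 19, x[13] = 41, x[14] = 13, x[15] = 17.
The sequence repeats with period 14.
The value 45 first appears (with j ≥ 2) at x[8].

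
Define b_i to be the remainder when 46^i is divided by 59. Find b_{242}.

36

b_0 = 1,  b_1 = 46,  b_2 = 51,  b_3 = 45,  b_4 = 5,  b_5 = 53,  b_6 = 19,  b_7 = 48,  b_8 = 25,  b_9 = 29,  b_{10} = 36,  b_{11} = 4,  b_{12} = 7,  b_{13} = 27,  b_{14} = 3,  b_{15} = 20,  b_{16} = 35,  b_{17} = 17,  b_{18} = 15,  b_{19} = 41,  b_{20} = 57,  b_{21} = 26,  b_{22} = 16,  b_{23} = 28,  b_{24} = 49,  b_{25} = 12,  b_{26} = 21,  b_{27} = 22,  b_{28} = 9,  b_{29} = 1.
The sequence repeats with period 29.
So b_{242} = b_{0 + ((242-0) mod 29)} = b_{10} = 36.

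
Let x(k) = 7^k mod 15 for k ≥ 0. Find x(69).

7

We have x(0) = 1,  x(1) = 7,  x(2) = 4,  x(3) = 13,  x(4) = 1.
The sequence repeats with period 4.
So x(69) = x(0 + ((69-0) mod 4)) = x(1) = 7.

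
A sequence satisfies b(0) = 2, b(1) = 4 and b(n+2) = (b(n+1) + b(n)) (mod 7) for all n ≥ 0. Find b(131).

We have b(0) = 2,  b(1) = 4,  b(2) = 6,  b(3) = 3,  b(4) = 2,  b(5) = 5,  b(6) = 0,  b(7) = 5,  b(8) = 5,  b(9) = 3,  b(10) = 1,  b(11) = 4,  b(12) = 5,  b(13) = 2,  b(14) = 0,  b(15) = 2,  b(16) = 2,  b(17) = 4.
Since (b(16), b(17)) = (b(0), b(1)) = (2, 4) (two consecutive terms determine the rest), the sequence is periodic with period 16.
(131 - 0) mod 16 = 3, so b(131) = b(3) = 3.

3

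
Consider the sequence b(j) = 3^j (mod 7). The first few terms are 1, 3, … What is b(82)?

We have b(0) = 1, b(1) = 3, b(2) = 2, b(3) = 6, b(4) = 4, b(5) = 5, b(6) = 1.
Since b(6) = b(0) = 1, the sequence is periodic with period 6.
(82 - 0) mod 6 = 4, so b(82) = b(4) = 4.

4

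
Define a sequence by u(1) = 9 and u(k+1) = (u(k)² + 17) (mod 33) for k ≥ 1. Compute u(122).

u(1) = 9,  u(2) = 32,  u(3) = 18,  u(4) = 11,  u(5) = 6,  u(6) = 20,  u(7) = 21,  u(8) = 29,  u(9) = 0,  u(10) = 17,  u(11) = 9.
Since u(11) = u(1) = 9, the sequence is periodic with period 10.
So u(122) = u(1 + ((122-1) mod 10)) = u(2) = 32.

32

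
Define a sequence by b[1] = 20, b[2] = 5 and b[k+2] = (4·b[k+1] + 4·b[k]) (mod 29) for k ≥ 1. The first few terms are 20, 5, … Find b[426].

24

Listing terms: b[1] = 20,  b[2] = 5,  b[3] = 13,  b[4] = 14,  b[5] = 21,  b[6] = 24,  b[7] = 6,  b[8] = 4,  b[9] = 11,  b[10] = 2,  b[11] = 23,  b[12] = 13,  b[13] = 28,  b[14] = 19,  b[15] = 14,  b[16] = 16,  b[17] = 4,  b[18] = 22,  b[19] = 17,  b[20] = 11,  b[21] = 25,  b[22] = 28,  b[23] = 9,  b[24] = 3,  b[25] = 19,  b[26] = 1,  b[27] = 22,  b[28] = 5,  b[29] = 21,  b[30] = 17,  b[31] = 7,  b[32] = 9,  b[33] = 6,  b[34] = 2,  b[35] = 3,  b[36] = 20,  b[37] = 5.
The sequence repeats with period 35.
So b[426] = b[1 + ((426-1) mod 35)] = b[6] = 24.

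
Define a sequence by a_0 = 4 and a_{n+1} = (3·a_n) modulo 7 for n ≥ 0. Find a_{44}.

1

Listing terms: a_0 = 4,  a_1 = 5,  a_2 = 1,  a_3 = 3,  a_4 = 2,  a_5 = 6,  a_6 = 4.
Since a_6 = a_0 = 4, the sequence is periodic with period 6.
(44 - 0) mod 6 = 2, so a_{44} = a_2 = 1.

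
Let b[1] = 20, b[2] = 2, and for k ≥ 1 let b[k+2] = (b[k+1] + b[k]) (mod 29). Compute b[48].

12

We have b[1] = 20,  b[2] = 2,  b[3] = 22,  b[4] = 24,  b[5] = 17,  b[6] = 12,  b[7] = 0,  b[8] = 12,  b[9] = 12,  b[10] = 24,  b[11] = 7,  b[12] = 2,  b[13] = 9,  b[14] = 11,  b[15] = 20,  b[16] = 2.
Since (b[15], b[16]) = (b[1], b[2]) = (20, 2) (two consecutive terms determine the rest), the sequence is periodic with period 14.
(48 - 1) mod 14 = 5, so b[48] = b[6] = 12.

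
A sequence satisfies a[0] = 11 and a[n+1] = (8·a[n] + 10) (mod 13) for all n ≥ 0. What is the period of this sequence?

Computing terms: a[0] = 11, a[1] = 7, a[2] = 1, a[3] = 5, a[4] = 11.
Since a[4] = a[0] = 11, the sequence is periodic with period 4.

4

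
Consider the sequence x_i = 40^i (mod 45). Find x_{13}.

40

Computing terms: x_1 = 40; x_2 = 25; x_3 = 10; x_4 = 40.
Since x_4 = x_1 = 40, the sequence is periodic with period 3.
(13 - 1) mod 3 = 0, so x_{13} = x_1 = 40.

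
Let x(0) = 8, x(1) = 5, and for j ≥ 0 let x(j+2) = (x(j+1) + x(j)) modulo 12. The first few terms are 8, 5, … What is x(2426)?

1

x(0) = 8; x(1) = 5; x(2) = 1; x(3) = 6; x(4) = 7; x(5) = 1; x(6) = 8; x(7) = 9; x(8) = 5; x(9) = 2; x(10) = 7; x(11) = 9; x(12) = 4; x(13) = 1; x(14) = 5; x(15) = 6; x(16) = 11; x(17) = 5; x(18) = 4; x(19) = 9; x(20) = 1; x(21) = 10; x(22) = 11; x(23) = 9; x(24) = 8; x(25) = 5.
The sequence repeats with period 24.
So x(2426) = x(0 + ((2426-0) mod 24)) = x(2) = 1.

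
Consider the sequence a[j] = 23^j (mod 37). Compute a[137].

8

Computing terms: a[1] = 23; a[2] = 11; a[3] = 31; a[4] = 10; a[5] = 8; a[6] = 36; a[7] = 14; a[8] = 26; a[9] = 6; a[10] = 27; a[11] = 29; a[12] = 1; a[13] = 23.
The sequence repeats with period 12.
(137 - 1) mod 12 = 4, so a[137] = a[5] = 8.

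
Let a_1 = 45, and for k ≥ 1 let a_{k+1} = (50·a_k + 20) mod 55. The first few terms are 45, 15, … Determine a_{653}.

Listing terms: a_1 = 45,  a_2 = 15,  a_3 = 0,  a_4 = 20,  a_5 = 30,  a_6 = 35,  a_7 = 10,  a_8 = 25,  a_9 = 5,  a_{10} = 50,  a_{11} = 45.
The sequence repeats with period 10.
(653 - 1) mod 10 = 2, so a_{653} = a_3 = 0.

0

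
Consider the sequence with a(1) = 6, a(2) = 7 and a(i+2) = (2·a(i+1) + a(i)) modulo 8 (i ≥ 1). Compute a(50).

We have a(1) = 6; a(2) = 7; a(3) = 4; a(4) = 7; a(5) = 2; a(6) = 3; a(7) = 0; a(8) = 3; a(9) = 6; a(10) = 7.
Since (a(9), a(10)) = (a(1), a(2)) = (6, 7) (two consecutive terms determine the rest), the sequence is periodic with period 8.
So a(50) = a(1 + ((50-1) mod 8)) = a(2) = 7.

7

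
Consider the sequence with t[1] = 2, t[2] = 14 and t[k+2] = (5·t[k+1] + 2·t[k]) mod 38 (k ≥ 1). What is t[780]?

Listing terms: t[1] = 2; t[2] = 14; t[3] = 36; t[4] = 18; t[5] = 10; t[6] = 10; t[7] = 32; t[8] = 28; t[9] = 14; t[10] = 12; t[11] = 12; t[12] = 8; t[13] = 26; t[14] = 32; t[15] = 22; t[16] = 22; t[17] = 2; t[18] = 16; t[19] = 8; t[20] = 34; t[21] = 34; t[22] = 10; t[23] = 4; t[24] = 2; t[25] = 18; t[26] = 18; t[27] = 12; t[28] = 20; t[29] = 10; t[30] = 14; t[31] = 14; t[32] = 22; t[33] = 24; t[34] = 12; t[35] = 32; t[36] = 32; t[37] = 34; t[38] = 6; t[39] = 22; t[40] = 8; t[41] = 8; t[42] = 18; t[43] = 30; t[44] = 34; t[45] = 2; t[46] = 2; t[47] = 14.
Since (t[46], t[47]) = (t[1], t[2]) = (2, 14) (two consecutive terms determine the rest), the sequence is periodic with period 45.
(780 - 1) mod 45 = 14, so t[780] = t[15] = 22.

22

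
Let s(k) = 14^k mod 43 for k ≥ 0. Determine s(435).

41

Computing terms: s(0) = 1; s(1) = 14; s(2) = 24; s(3) = 35; s(4) = 17; s(5) = 23; s(6) = 21; s(7) = 36; s(8) = 31; s(9) = 4; s(10) = 13; s(11) = 10; s(12) = 11; s(13) = 25; s(14) = 6; s(15) = 41; s(16) = 15; s(17) = 38; s(18) = 16; s(19) = 9; s(20) = 40; s(21) = 1.
Since s(21) = s(0) = 1, the sequence is periodic with period 21.
(435 - 0) mod 21 = 15, so s(435) = s(15) = 41.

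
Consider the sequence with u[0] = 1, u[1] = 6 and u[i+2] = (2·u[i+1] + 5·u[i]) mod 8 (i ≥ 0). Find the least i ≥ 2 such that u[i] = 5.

We have u[0] = 1, u[1] = 6, u[2] = 1, u[3] = 0, u[4] = 5, u[5] = 2, u[6] = 5, u[7] = 4, u[8] = 1, u[9] = 6.
Since (u[8], u[9]) = (u[0], u[1]) = (1, 6) (two consecutive terms determine the rest), the sequence is periodic with period 8.
The value 5 first appears (with i ≥ 2) at u[4].

4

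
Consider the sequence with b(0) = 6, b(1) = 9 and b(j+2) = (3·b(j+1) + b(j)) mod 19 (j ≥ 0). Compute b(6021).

b(0) = 6,  b(1) = 9,  b(2) = 14,  b(3) = 13,  b(4) = 15,  b(5) = 1,  b(6) = 18,  b(7) = 17,  b(8) = 12,  b(9) = 15,  b(10) = 0,  b(11) = 15,  b(12) = 7,  b(13) = 17,  b(14) = 1,  b(15) = 1,  b(16) = 4,  b(17) = 13,  b(18) = 5,  b(19) = 9,  b(20) = 13,  b(21) = 10,  b(22) = 5,  b(23) = 6,  b(24) = 4,  b(25) = 18,  b(26) = 1,  b(27) = 2,  b(28) = 7,  b(29) = 4,  b(30) = 0,  b(31) = 4,  b(32) = 12,  b(33) = 2,  b(34) = 18,  b(35) = 18,  b(36) = 15,  b(37) = 6,  b(38) = 14,  b(39) = 10,  b(40) = 6,  b(41) = 9.
The sequence repeats with period 40.
So b(6021) = b(0 + ((6021-0) mod 40)) = b(21) = 10.

10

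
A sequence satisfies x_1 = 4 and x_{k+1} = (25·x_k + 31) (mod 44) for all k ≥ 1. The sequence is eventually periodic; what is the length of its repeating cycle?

20

We have x_1 = 4,  x_2 = 43,  x_3 = 6,  x_4 = 5,  x_5 = 24,  x_6 = 15,  x_7 = 10,  x_8 = 17,  x_9 = 16,  x_{10} = 35,  x_{11} = 26,  x_{12} = 21,  x_{13} = 28,  x_{14} = 27,  x_{15} = 2,  x_{16} = 37,  x_{17} = 32,  x_{18} = 39,  x_{19} = 38,  x_{20} = 13,  x_{21} = 4.
Since x_{21} = x_1 = 4, the sequence is periodic with period 20.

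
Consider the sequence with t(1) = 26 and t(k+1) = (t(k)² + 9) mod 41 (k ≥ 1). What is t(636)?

We have t(1) = 26,  t(2) = 29,  t(3) = 30,  t(4) = 7,  t(5) = 17,  t(6) = 11,  t(7) = 7.
Since t(7) = t(4) = 7, the sequence is eventually periodic: after a pre-period of length 3 it cycles with period 3.
For k ≥ 4, t(k) depends only on (k - 4) mod 3. (636 - 4) mod 3 = 2, so t(636) = t(6) = 11.

11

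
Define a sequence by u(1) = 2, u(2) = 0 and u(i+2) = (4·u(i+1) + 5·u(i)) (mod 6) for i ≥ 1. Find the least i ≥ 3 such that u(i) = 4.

3

Computing terms: u(1) = 2; u(2) = 0; u(3) = 4; u(4) = 4; u(5) = 0; u(6) = 2; u(7) = 2; u(8) = 0.
Since (u(7), u(8)) = (u(1), u(2)) = (2, 0) (two consecutive terms determine the rest), the sequence is periodic with period 6.
The value 4 first appears (with i ≥ 3) at u(3).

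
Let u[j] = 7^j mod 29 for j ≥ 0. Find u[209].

25

Computing terms: u[0] = 1, u[1] = 7, u[2] = 20, u[3] = 24, u[4] = 23, u[5] = 16, u[6] = 25, u[7] = 1.
Since u[7] = u[0] = 1, the sequence is periodic with period 7.
(209 - 0) mod 7 = 6, so u[209] = u[6] = 25.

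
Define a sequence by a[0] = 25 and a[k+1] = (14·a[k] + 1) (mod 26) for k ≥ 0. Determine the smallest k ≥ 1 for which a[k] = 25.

13

We have a[0] = 25,  a[1] = 13,  a[2] = 1,  a[3] = 15,  a[4] = 3,  a[5] = 17,  a[6] = 5,  a[7] = 19,  a[8] = 7,  a[9] = 21,  a[10] = 9,  a[11] = 23,  a[12] = 11,  a[13] = 25.
The sequence repeats with period 13.
The value 25 next appears (with k ≥ 1) at a[13].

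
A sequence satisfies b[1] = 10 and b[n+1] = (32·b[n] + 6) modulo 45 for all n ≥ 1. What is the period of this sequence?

12

We have b[1] = 10; b[2] = 11; b[3] = 43; b[4] = 32; b[5] = 40; b[6] = 26; b[7] = 28; b[8] = 2; b[9] = 25; b[10] = 41; b[11] = 13; b[12] = 17; b[13] = 10.
The sequence repeats with period 12.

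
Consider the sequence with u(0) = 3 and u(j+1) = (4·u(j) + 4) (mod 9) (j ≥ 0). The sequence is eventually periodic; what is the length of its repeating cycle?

Listing terms: u(0) = 3,  u(1) = 7,  u(2) = 5,  u(3) = 6,  u(4) = 1,  u(5) = 8,  u(6) = 0,  u(7) = 4,  u(8) = 2,  u(9) = 3.
The sequence repeats with period 9.

9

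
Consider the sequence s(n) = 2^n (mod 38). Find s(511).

14

Computing terms: s(1) = 2; s(2) = 4; s(3) = 8; s(4) = 16; s(5) = 32; s(6) = 26; s(7) = 14; s(8) = 28; s(9) = 18; s(10) = 36; s(11) = 34; s(12) = 30; s(13) = 22; s(14) = 6; s(15) = 12; s(16) = 24; s(17) = 10; s(18) = 20; s(19) = 2.
Since s(19) = s(1) = 2, the sequence is periodic with period 18.
(511 - 1) mod 18 = 6, so s(511) = s(7) = 14.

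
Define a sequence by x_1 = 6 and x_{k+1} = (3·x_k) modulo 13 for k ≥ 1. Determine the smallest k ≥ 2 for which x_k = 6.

Computing terms: x_1 = 6, x_2 = 5, x_3 = 2, x_4 = 6.
Since x_4 = x_1 = 6, the sequence is periodic with period 3.
The value 6 next appears (with k ≥ 2) at x_4.

4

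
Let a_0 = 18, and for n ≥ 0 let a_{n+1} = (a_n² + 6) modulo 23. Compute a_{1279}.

9

a_0 = 18,  a_1 = 8,  a_2 = 1,  a_3 = 7,  a_4 = 9,  a_5 = 18.
The sequence repeats with period 5.
(1279 - 0) mod 5 = 4, so a_{1279} = a_4 = 9.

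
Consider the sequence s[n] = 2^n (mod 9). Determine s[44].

We have s[0] = 1,  s[1] = 2,  s[2] = 4,  s[3] = 8,  s[4] = 7,  s[5] = 5,  s[6] = 1.
Since s[6] = s[0] = 1, the sequence is periodic with period 6.
So s[44] = s[0 + ((44-0) mod 6)] = s[2] = 4.

4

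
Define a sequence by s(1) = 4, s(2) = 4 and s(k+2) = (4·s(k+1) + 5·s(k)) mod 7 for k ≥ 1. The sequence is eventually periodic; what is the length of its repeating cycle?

s(1) = 4,  s(2) = 4,  s(3) = 1,  s(4) = 3,  s(5) = 3,  s(6) = 6,  s(7) = 4,  s(8) = 4.
Since (s(7), s(8)) = (s(1), s(2)) = (4, 4) (two consecutive terms determine the rest), the sequence is periodic with period 6.

6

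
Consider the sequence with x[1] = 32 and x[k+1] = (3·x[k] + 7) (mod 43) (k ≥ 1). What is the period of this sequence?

42

x[1] = 32, x[2] = 17, x[3] = 15, x[4] = 9, x[5] = 34, x[6] = 23, x[7] = 33, x[8] = 20, x[9] = 24, x[10] = 36, x[11] = 29, x[12] = 8, x[13] = 31, x[14] = 14, x[15] = 6, x[16] = 25, x[17] = 39, x[18] = 38, x[19] = 35, x[20] = 26, x[21] = 42, x[22] = 4, x[23] = 19, x[24] = 21, x[25] = 27, x[26] = 2, x[27] = 13, x[28] = 3, x[29] = 16, x[30] = 12, x[31] = 0, x[32] = 7, x[33] = 28, x[34] = 5, x[35] = 22, x[36] = 30, x[37] = 11, x[38] = 40, x[39] = 41, x[40] = 1, x[41] = 10, x[42] = 37, x[43] = 32.
The sequence repeats with period 42.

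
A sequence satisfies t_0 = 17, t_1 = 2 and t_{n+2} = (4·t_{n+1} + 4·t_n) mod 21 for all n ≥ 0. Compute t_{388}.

We have t_0 = 17, t_1 = 2, t_2 = 13, t_3 = 18, t_4 = 19, t_5 = 1, t_6 = 17, t_7 = 9, t_8 = 20, t_9 = 11, t_{10} = 19, t_{11} = 15, t_{12} = 10, t_{13} = 16, t_{14} = 20, t_{15} = 18, t_{16} = 5, t_{17} = 8, t_{18} = 10, t_{19} = 9, t_{20} = 13, t_{21} = 4, t_{22} = 5, t_{23} = 15, t_{24} = 17, t_{25} = 2.
Since (t_{24}, t_{25}) = (t_0, t_1) = (17, 2) (two consecutive terms determine the rest), the sequence is periodic with period 24.
So t_{388} = t_{0 + ((388-0) mod 24)} = t_4 = 19.

19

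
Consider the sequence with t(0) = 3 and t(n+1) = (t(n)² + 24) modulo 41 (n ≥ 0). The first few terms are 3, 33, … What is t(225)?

34

We have t(0) = 3,  t(1) = 33,  t(2) = 6,  t(3) = 19,  t(4) = 16,  t(5) = 34,  t(6) = 32,  t(7) = 23,  t(8) = 20,  t(9) = 14,  t(10) = 15,  t(11) = 3.
The sequence repeats with period 11.
So t(225) = t(0 + ((225-0) mod 11)) = t(5) = 34.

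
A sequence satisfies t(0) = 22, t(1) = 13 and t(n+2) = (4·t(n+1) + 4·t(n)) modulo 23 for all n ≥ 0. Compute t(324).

19

Listing terms: t(0) = 22,  t(1) = 13,  t(2) = 2,  t(3) = 14,  t(4) = 18,  t(5) = 13,  t(6) = 9,  t(7) = 19,  t(8) = 20,  t(9) = 18,  t(10) = 14,  t(11) = 13,  t(12) = 16,  t(13) = 1,  t(14) = 22,  t(15) = 0,  t(16) = 19,  t(17) = 7,  t(18) = 12,  t(19) = 7,  t(20) = 7,  t(21) = 10,  t(22) = 22,  t(23) = 13.
The sequence repeats with period 22.
(324 - 0) mod 22 = 16, so t(324) = t(16) = 19.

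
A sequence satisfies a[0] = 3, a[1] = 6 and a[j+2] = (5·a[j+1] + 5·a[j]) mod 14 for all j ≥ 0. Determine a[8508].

Computing terms: a[0] = 3; a[1] = 6; a[2] = 3; a[3] = 3; a[4] = 2; a[5] = 11; a[6] = 9; a[7] = 2; a[8] = 13; a[9] = 5; a[10] = 6; a[11] = 13; a[12] = 11; a[13] = 8; a[14] = 11; a[15] = 11; a[16] = 12; a[17] = 3; a[18] = 5; a[19] = 12; a[20] = 1; a[21] = 9; a[22] = 8; a[23] = 1; a[24] = 3; a[25] = 6.
Since (a[24], a[25]) = (a[0], a[1]) = (3, 6) (two consecutive terms determine the rest), the sequence is periodic with period 24.
So a[8508] = a[0 + ((8508-0) mod 24)] = a[12] = 11.

11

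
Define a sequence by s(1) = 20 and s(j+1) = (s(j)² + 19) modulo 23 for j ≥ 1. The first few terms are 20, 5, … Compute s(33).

Computing terms: s(1) = 20; s(2) = 5; s(3) = 21; s(4) = 0; s(5) = 19; s(6) = 12; s(7) = 2; s(8) = 0.
Since s(8) = s(4) = 0, the sequence is eventually periodic: after a pre-period of length 3 it cycles with period 4.
For j ≥ 4, s(j) depends only on (j - 4) mod 4. (33 - 4) mod 4 = 1, so s(33) = s(5) = 19.

19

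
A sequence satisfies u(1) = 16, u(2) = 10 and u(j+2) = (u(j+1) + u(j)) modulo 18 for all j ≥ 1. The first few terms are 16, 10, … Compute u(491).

We have u(1) = 16; u(2) = 10; u(3) = 8; u(4) = 0; u(5) = 8; u(6) = 8; u(7) = 16; u(8) = 6; u(9) = 4; u(10) = 10; u(11) = 14; u(12) = 6; u(13) = 2; u(14) = 8; u(15) = 10; u(16) = 0; u(17) = 10; u(18) = 10; u(19) = 2; u(20) = 12; u(21) = 14; u(22) = 8; u(23) = 4; u(24) = 12; u(25) = 16; u(26) = 10.
The sequence repeats with period 24.
So u(491) = u(1 + ((491-1) mod 24)) = u(11) = 14.

14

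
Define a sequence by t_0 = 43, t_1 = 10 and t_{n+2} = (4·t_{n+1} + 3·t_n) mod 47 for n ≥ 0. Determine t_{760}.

41

We have t_0 = 43; t_1 = 10; t_2 = 28; t_3 = 1; t_4 = 41; t_5 = 26; t_6 = 39; t_7 = 46; t_8 = 19; t_9 = 26; t_{10} = 20; t_{11} = 17; t_{12} = 34; t_{13} = 46; t_{14} = 4; t_{15} = 13; t_{16} = 17; t_{17} = 13; t_{18} = 9; t_{19} = 28; t_{20} = 45; t_{21} = 29; t_{22} = 16; t_{23} = 10; t_{24} = 41; t_{25} = 6; t_{26} = 6; t_{27} = 42; t_{28} = 45; t_{29} = 24; t_{30} = 43; t_{31} = 9; t_{32} = 24; t_{33} = 29; t_{34} = 0; t_{35} = 40; t_{36} = 19; t_{37} = 8; t_{38} = 42; t_{39} = 4; t_{40} = 1; t_{41} = 16; t_{42} = 20; t_{43} = 34; t_{44} = 8; t_{45} = 40; t_{46} = 43; t_{47} = 10.
The sequence repeats with period 46.
(760 - 0) mod 46 = 24, so t_{760} = t_{24} = 41.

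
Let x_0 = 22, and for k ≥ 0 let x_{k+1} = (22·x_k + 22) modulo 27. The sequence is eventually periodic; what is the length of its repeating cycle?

Listing terms: x_0 = 22; x_1 = 20; x_2 = 3; x_3 = 7; x_4 = 14; x_5 = 6; x_6 = 19; x_7 = 8; x_8 = 9; x_9 = 4; x_{10} = 2; x_{11} = 12; x_{12} = 16; x_{13} = 23; x_{14} = 15; x_{15} = 1; x_{16} = 17; x_{17} = 18; x_{18} = 13; x_{19} = 11; x_{20} = 21; x_{21} = 25; x_{22} = 5; x_{23} = 24; x_{24} = 10; x_{25} = 26; x_{26} = 0; x_{27} = 22.
Since x_{27} = x_0 = 22, the sequence is periodic with period 27.

27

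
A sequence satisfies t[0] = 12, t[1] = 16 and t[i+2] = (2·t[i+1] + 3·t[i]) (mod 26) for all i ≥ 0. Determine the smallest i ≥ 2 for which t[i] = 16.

2

We have t[0] = 12; t[1] = 16; t[2] = 16; t[3] = 2; t[4] = 0; t[5] = 6; t[6] = 12; t[7] = 16.
Since (t[6], t[7]) = (t[0], t[1]) = (12, 16) (two consecutive terms determine the rest), the sequence is periodic with period 6.
The value 16 first appears (with i ≥ 2) at t[2].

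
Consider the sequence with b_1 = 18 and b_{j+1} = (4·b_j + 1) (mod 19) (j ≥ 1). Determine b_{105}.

1

We have b_1 = 18; b_2 = 16; b_3 = 8; b_4 = 14; b_5 = 0; b_6 = 1; b_7 = 5; b_8 = 2; b_9 = 9; b_{10} = 18.
The sequence repeats with period 9.
So b_{105} = b_{1 + ((105-1) mod 9)} = b_6 = 1.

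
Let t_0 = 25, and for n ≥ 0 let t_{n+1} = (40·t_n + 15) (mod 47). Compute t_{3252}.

1

We have t_0 = 25, t_1 = 28, t_2 = 7, t_3 = 13, t_4 = 18, t_5 = 30, t_6 = 40, t_7 = 17, t_8 = 37, t_9 = 38, t_{10} = 31, t_{11} = 33, t_{12} = 19, t_{13} = 23, t_{14} = 42, t_{15} = 3, t_{16} = 41, t_{17} = 10, t_{18} = 39, t_{19} = 24, t_{20} = 35, t_{21} = 5, t_{22} = 27, t_{23} = 14, t_{24} = 11, t_{25} = 32, t_{26} = 26, t_{27} = 21, t_{28} = 9, t_{29} = 46, t_{30} = 22, t_{31} = 2, t_{32} = 1, t_{33} = 8, t_{34} = 6, t_{35} = 20, t_{36} = 16, t_{37} = 44, t_{38} = 36, t_{39} = 45, t_{40} = 29, t_{41} = 0, t_{42} = 15, t_{43} = 4, t_{44} = 34, t_{45} = 12, t_{46} = 25.
The sequence repeats with period 46.
So t_{3252} = t_{0 + ((3252-0) mod 46)} = t_{32} = 1.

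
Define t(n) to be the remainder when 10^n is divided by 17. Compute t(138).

2

Computing terms: t(0) = 1, t(1) = 10, t(2) = 15, t(3) = 14, t(4) = 4, t(5) = 6, t(6) = 9, t(7) = 5, t(8) = 16, t(9) = 7, t(10) = 2, t(11) = 3, t(12) = 13, t(13) = 11, t(14) = 8, t(15) = 12, t(16) = 1.
Since t(16) = t(0) = 1, the sequence is periodic with period 16.
So t(138) = t(0 + ((138-0) mod 16)) = t(10) = 2.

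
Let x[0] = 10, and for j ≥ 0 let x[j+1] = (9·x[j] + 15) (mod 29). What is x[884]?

Computing terms: x[0] = 10; x[1] = 18; x[2] = 3; x[3] = 13; x[4] = 16; x[5] = 14; x[6] = 25; x[7] = 8; x[8] = 0; x[9] = 15; x[10] = 5; x[11] = 2; x[12] = 4; x[13] = 22; x[14] = 10.
Since x[14] = x[0] = 10, the sequence is periodic with period 14.
So x[884] = x[0 + ((884-0) mod 14)] = x[2] = 3.

3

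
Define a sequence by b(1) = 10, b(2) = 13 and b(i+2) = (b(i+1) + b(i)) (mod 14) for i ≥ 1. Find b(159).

7

Computing terms: b(1) = 10,  b(2) = 13,  b(3) = 9,  b(4) = 8,  b(5) = 3,  b(6) = 11,  b(7) = 0,  b(8) = 11,  b(9) = 11,  b(10) = 8,  b(11) = 5,  b(12) = 13,  b(13) = 4,  b(14) = 3,  b(15) = 7,  b(16) = 10,  b(17) = 3,  b(18) = 13,  b(19) = 2,  b(20) = 1,  b(21) = 3,  b(22) = 4,  b(23) = 7,  b(24) = 11,  b(25) = 4,  b(26) = 1,  b(27) = 5,  b(28) = 6,  b(29) = 11,  b(30) = 3,  b(31) = 0,  b(32) = 3,  b(33) = 3,  b(34) = 6,  b(35) = 9,  b(36) = 1,  b(37) = 10,  b(38) = 11,  b(39) = 7,  b(40) = 4,  b(41) = 11,  b(42) = 1,  b(43) = 12,  b(44) = 13,  b(45) = 11,  b(46) = 10,  b(47) = 7,  b(48) = 3,  b(49) = 10,  b(50) = 13.
The sequence repeats with period 48.
So b(159) = b(1 + ((159-1) mod 48)) = b(15) = 7.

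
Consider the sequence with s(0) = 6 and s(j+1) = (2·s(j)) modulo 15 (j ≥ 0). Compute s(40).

6

s(0) = 6; s(1) = 12; s(2) = 9; s(3) = 3; s(4) = 6.
Since s(4) = s(0) = 6, the sequence is periodic with period 4.
So s(40) = s(0 + ((40-0) mod 4)) = s(0) = 6.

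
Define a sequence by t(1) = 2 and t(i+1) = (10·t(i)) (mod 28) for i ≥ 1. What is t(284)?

t(1) = 2,  t(2) = 20,  t(3) = 4,  t(4) = 12,  t(5) = 8,  t(6) = 24,  t(7) = 16,  t(8) = 20.
Since t(8) = t(2) = 20, the sequence is eventually periodic: after a pre-period of length 1 it cycles with period 6.
For i ≥ 2, t(i) depends only on (i - 2) mod 6. (284 - 2) mod 6 = 0, so t(284) = t(2) = 20.

20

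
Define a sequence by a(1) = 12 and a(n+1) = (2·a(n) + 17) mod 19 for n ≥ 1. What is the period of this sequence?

Listing terms: a(1) = 12; a(2) = 3; a(3) = 4; a(4) = 6; a(5) = 10; a(6) = 18; a(7) = 15; a(8) = 9; a(9) = 16; a(10) = 11; a(11) = 1; a(12) = 0; a(13) = 17; a(14) = 13; a(15) = 5; a(16) = 8; a(17) = 14; a(18) = 7; a(19) = 12.
The sequence repeats with period 18.

18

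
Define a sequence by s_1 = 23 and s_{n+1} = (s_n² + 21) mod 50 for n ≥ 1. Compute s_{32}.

Listing terms: s_1 = 23,  s_2 = 0,  s_3 = 21,  s_4 = 12,  s_5 = 15,  s_6 = 46,  s_7 = 37,  s_8 = 40,  s_9 = 21.
Since s_9 = s_3 = 21, the sequence is eventually periodic: after a pre-period of length 2 it cycles with period 6.
For n ≥ 3, s_n depends only on (n - 3) mod 6. (32 - 3) mod 6 = 5, so s_{32} = s_8 = 40.

40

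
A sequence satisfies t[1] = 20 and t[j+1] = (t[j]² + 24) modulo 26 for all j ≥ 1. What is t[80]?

8

t[1] = 20; t[2] = 8; t[3] = 10; t[4] = 20.
The sequence repeats with period 3.
So t[80] = t[1 + ((80-1) mod 3)] = t[2] = 8.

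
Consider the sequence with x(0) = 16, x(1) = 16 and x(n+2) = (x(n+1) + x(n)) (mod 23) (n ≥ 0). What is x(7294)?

16

Listing terms: x(0) = 16; x(1) = 16; x(2) = 9; x(3) = 2; x(4) = 11; x(5) = 13; x(6) = 1; x(7) = 14; x(8) = 15; x(9) = 6; x(10) = 21; x(11) = 4; x(12) = 2; x(13) = 6; x(14) = 8; x(15) = 14; x(16) = 22; x(17) = 13; x(18) = 12; x(19) = 2; x(20) = 14; x(21) = 16; x(22) = 7; x(23) = 0; x(24) = 7; x(25) = 7; x(26) = 14; x(27) = 21; x(28) = 12; x(29) = 10; x(30) = 22; x(31) = 9; x(32) = 8; x(33) = 17; x(34) = 2; x(35) = 19; x(36) = 21; x(37) = 17; x(38) = 15; x(39) = 9; x(40) = 1; x(41) = 10; x(42) = 11; x(43) = 21; x(44) = 9; x(45) = 7; x(46) = 16; x(47) = 0; x(48) = 16; x(49) = 16.
The sequence repeats with period 48.
So x(7294) = x(0 + ((7294-0) mod 48)) = x(46) = 16.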